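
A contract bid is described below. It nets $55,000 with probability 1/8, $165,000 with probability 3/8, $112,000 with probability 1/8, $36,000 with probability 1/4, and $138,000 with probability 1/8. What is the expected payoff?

EV = 1/8 × 55000 + 3/8 × 165000 + 1/8 × 112000 + 1/4 × 36000 + 1/8 × 138000 = 6875 + 61875 + 14000 + 9000 + 17250 = 109000

$109,000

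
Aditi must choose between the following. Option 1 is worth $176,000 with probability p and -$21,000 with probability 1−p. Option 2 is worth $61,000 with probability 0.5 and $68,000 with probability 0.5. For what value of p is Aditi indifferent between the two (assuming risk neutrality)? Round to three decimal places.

p = 0.434

EV(Option 2) = 0.5 × 61000 + 0.5 × 68000 = 30500 + 34000 = 64500
p·176000 + (1−p)·(-21000) = 64500
197000p − 21000 = 64500
p = (64500 + 21000) / 197000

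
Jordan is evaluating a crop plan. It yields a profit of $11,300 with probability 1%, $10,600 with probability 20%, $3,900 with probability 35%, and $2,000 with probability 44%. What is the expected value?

$4,478

EV = 0.01 × 11300 + 0.2 × 10600 + 0.35 × 3900 + 0.44 × 2000 = 113 + 2120 + 1365 + 880 = 4478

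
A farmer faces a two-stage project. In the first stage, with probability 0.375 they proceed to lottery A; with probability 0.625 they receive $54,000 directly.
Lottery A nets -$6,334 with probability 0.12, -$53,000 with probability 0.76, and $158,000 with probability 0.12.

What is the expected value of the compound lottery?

EV(A) = 0.12 × (-6334) + 0.76 × (-53000) + 0.12 × 158000 = -760.08 − 40280 + 18960 = -22080.08
Branch B: 54000 (certain)
Overall = 0.375 × (-22080.08) + 0.625 × 54000 = -8280.03 + 33750 = 25469.97

$25,469.97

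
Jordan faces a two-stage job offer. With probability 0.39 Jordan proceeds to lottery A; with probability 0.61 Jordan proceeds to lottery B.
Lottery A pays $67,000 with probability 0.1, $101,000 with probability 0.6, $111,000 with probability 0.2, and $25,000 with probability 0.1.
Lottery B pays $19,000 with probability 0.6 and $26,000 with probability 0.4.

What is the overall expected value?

EV(A) = 0.1 × 67000 + 0.6 × 101000 + 0.2 × 111000 + 0.1 × 25000 = 6700 + 60600 + 22200 + 2500 = 92000
EV(B) = 0.6 × 19000 + 0.4 × 26000 = 11400 + 10400 = 21800
Overall = 0.39 × 92000 + 0.61 × 21800 = 35880 + 13298 = 49178

$49,178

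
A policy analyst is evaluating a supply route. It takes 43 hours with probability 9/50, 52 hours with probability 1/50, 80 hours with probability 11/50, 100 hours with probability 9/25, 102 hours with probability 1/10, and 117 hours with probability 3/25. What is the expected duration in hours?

86.62 hours

EV = 9/50 × 43 + 1/50 × 52 + 11/50 × 80 + 9/25 × 100 + 1/10 × 102 + 3/25 × 117 = 7.74 + 1.04 + 17.6 + 36 + 10.2 + 14.04 = 86.62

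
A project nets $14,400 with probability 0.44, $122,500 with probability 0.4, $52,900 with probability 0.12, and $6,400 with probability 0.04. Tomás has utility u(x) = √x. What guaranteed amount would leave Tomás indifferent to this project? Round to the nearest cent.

E[u] = 0.44·√14400 + 0.4·√122500 + 0.12·√52900 + 0.04·√6400 = 0.44·120 + 0.4·350 + 0.12·230 + 0.04·80 = 223.6
CE = (223.6)² = 49996.96

$49,996.96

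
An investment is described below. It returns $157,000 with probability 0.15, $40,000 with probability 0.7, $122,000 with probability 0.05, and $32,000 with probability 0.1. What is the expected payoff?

EV = 0.15 × 157000 + 0.7 × 40000 + 0.05 × 122000 + 0.1 × 32000 = 23550 + 28000 + 6100 + 3200 = 60850

$60,850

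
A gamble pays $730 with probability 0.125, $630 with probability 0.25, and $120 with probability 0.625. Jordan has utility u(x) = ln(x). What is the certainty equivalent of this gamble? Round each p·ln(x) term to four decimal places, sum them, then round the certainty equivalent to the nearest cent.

$227.63

E[u] = 0.125·ln(730) + 0.25·ln(630) + 0.625·ln(120) = 0.8241 + 1.6114 + 2.9922 = 5.4277
CE = e^5.4277 ≈ 227.63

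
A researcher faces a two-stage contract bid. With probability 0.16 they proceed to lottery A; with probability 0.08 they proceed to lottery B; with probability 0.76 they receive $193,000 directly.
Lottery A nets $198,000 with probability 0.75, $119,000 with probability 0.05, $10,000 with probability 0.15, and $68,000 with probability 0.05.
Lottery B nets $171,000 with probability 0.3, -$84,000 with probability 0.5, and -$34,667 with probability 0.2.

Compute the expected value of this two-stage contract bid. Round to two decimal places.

$172,365.33

EV(A) = 0.75 × 198000 + 0.05 × 119000 + 0.15 × 10000 + 0.05 × 68000 = 148500 + 5950 + 1500 + 3400 = 159350
EV(B) = 0.3 × 171000 + 0.5 × (-84000) + 0.2 × (-34667) = 51300 − 42000 − 6933.4 = 2366.6
Branch C: 193000 (certain)
Overall = 0.16 × 159350 + 0.08 × 2366.6 + 0.76 × 193000 = 25496 + 189.328 + 146680 = 172365.328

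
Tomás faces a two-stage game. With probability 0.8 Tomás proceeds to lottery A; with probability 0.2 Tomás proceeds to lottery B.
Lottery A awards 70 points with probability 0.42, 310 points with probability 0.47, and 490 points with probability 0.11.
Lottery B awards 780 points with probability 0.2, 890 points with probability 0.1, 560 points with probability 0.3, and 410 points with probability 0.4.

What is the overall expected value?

EV(A) = 0.42 × 70 + 0.47 × 310 + 0.11 × 490 = 29.4 + 145.7 + 53.9 = 229
EV(B) = 0.2 × 780 + 0.1 × 890 + 0.3 × 560 + 0.4 × 410 = 156 + 89 + 168 + 164 = 577
Overall = 0.8 × 229 + 0.2 × 577 = 183.2 + 115.4 = 298.6

298.6 points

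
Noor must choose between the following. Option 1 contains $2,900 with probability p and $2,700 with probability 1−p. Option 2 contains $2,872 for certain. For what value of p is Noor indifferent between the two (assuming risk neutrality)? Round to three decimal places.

p = 0.860

p·2900 + (1−p)·2700 = 2872
200p + 2700 = 2872
p = (2872 − 2700) / 200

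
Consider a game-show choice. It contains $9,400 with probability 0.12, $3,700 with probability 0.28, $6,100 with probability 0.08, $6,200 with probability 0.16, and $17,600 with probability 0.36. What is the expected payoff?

$9,980

EV = 0.12 × 9400 + 0.28 × 3700 + 0.08 × 6100 + 0.16 × 6200 + 0.36 × 17600 = 1128 + 1036 + 488 + 992 + 6336 = 9980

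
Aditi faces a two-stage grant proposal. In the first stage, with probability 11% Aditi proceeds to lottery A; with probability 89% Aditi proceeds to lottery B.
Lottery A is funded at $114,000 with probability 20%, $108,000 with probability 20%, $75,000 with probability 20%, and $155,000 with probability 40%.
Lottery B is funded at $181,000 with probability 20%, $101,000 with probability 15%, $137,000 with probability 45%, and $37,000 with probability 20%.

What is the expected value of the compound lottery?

EV(A) = 0.2 × 114000 + 0.2 × 108000 + 0.2 × 75000 + 0.4 × 155000 = 22800 + 21600 + 15000 + 62000 = 121400
EV(B) = 0.2 × 181000 + 0.15 × 101000 + 0.45 × 137000 + 0.2 × 37000 = 36200 + 15150 + 61650 + 7400 = 120400
Overall = 0.11 × 121400 + 0.89 × 120400 = 13354 + 107156 = 120510

$120,510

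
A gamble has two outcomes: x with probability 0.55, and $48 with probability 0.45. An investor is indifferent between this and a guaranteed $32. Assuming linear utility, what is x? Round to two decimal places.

0.55·x + 0.45·48 = 32
0.55·x = 32 − 21.6 = 10.4
x = 10.4 / 0.55 = 18.9091

x = $18.91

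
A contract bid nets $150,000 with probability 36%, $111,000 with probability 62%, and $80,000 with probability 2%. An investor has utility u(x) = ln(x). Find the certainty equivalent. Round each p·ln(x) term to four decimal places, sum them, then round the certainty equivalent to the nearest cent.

E[u] = 0.36·ln(150000) + 0.62·ln(111000) + 0.02·ln(80000) = 4.2906 + 7.2027 + 0.2258 = 11.7191
CE = e^11.7191 ≈ 122896.77

$122,896.77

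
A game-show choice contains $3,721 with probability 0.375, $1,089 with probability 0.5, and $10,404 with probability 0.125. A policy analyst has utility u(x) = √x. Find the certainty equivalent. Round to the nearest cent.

$2,717.02

E[u] = 0.375·√3721 + 0.5·√1089 + 0.125·√10404 = 0.375·61 + 0.5·33 + 0.125·102 = 52.125
CE = (52.125)² = 2717.015625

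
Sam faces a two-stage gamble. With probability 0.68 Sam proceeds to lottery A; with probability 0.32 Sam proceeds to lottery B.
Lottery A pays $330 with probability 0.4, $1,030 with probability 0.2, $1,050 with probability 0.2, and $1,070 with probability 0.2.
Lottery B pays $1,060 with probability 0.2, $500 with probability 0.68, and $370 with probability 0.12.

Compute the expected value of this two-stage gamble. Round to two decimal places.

EV(A) = 0.4 × 330 + 0.2 × 1030 + 0.2 × 1050 + 0.2 × 1070 = 132 + 206 + 210 + 214 = 762
EV(B) = 0.2 × 1060 + 0.68 × 500 + 0.12 × 370 = 212 + 340 + 44.4 = 596.4
Overall = 0.68 × 762 + 0.32 × 596.4 = 518.16 + 190.848 = 709.008

$709.01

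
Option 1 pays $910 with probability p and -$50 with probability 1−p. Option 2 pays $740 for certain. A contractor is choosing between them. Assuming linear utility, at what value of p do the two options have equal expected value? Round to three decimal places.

p·910 + (1−p)·(-50) = 740
960p − 50 = 740
p = (740 + 50) / 960

p = 0.823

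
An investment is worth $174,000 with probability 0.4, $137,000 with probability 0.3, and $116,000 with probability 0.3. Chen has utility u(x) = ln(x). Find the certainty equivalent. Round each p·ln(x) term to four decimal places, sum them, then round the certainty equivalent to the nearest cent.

$143,400.97

E[u] = 0.4·ln(174000) + 0.3·ln(137000) + 0.3·ln(116000) = 4.8267 + 3.5483 + 3.4984 = 11.8734
CE = e^11.8734 ≈ 143400.97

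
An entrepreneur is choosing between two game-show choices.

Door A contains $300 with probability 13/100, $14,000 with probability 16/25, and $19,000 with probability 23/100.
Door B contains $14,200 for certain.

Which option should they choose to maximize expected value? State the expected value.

Door A = 13/100 × 300 + 16/25 × 14000 + 23/100 × 19000 = 39 + 8960 + 4370 = 13369
Door B: 14200 (certain)

Door B ($14,200)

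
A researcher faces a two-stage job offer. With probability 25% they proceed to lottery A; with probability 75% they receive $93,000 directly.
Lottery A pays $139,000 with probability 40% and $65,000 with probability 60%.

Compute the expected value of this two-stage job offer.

$93,400

EV(A) = 0.4 × 139000 + 0.6 × 65000 = 55600 + 39000 = 94600
Branch B: 93000 (certain)
Overall = 0.25 × 94600 + 0.75 × 93000 = 23650 + 69750 = 93400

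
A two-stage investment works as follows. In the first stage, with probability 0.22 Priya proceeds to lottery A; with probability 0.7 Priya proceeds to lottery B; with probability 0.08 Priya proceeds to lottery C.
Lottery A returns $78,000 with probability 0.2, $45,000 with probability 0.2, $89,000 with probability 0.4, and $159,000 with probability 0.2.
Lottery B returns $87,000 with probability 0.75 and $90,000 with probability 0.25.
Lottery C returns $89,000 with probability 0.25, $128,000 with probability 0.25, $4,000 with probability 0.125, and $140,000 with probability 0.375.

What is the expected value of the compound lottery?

EV(A) = 0.2 × 78000 + 0.2 × 45000 + 0.4 × 89000 + 0.2 × 159000 = 15600 + 9000 + 35600 + 31800 = 92000
EV(B) = 0.75 × 87000 + 0.25 × 90000 = 65250 + 22500 = 87750
EV(C) = 0.25 × 89000 + 0.25 × 128000 + 0.125 × 4000 + 0.375 × 140000 = 22250 + 32000 + 500 + 52500 = 107250
Overall = 0.22 × 92000 + 0.7 × 87750 + 0.08 × 107250 = 20240 + 61425 + 8580 = 90245

$90,245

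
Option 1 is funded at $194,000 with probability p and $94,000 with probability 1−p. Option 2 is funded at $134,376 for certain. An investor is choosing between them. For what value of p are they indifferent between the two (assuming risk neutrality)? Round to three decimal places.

p = 0.404

p·194000 + (1−p)·94000 = 134376
100000p + 94000 = 134376
p = (134376 − 94000) / 100000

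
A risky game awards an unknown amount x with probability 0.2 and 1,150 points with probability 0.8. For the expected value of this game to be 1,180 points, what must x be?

0.2·x + 0.8·1150 = 1180
0.2·x = 1180 − 920 = 260
x = 260 / 0.2 = 1300

x = 1,300 points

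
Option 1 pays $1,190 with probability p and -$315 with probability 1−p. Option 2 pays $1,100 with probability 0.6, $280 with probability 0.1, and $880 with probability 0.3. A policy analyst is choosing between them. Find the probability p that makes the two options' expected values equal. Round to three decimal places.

p = 0.842

EV(Option 2) = 0.6 × 1100 + 0.1 × 280 + 0.3 × 880 = 660 + 28 + 264 = 952
p·1190 + (1−p)·(-315) = 952
1505p − 315 = 952
p = (952 + 315) / 1505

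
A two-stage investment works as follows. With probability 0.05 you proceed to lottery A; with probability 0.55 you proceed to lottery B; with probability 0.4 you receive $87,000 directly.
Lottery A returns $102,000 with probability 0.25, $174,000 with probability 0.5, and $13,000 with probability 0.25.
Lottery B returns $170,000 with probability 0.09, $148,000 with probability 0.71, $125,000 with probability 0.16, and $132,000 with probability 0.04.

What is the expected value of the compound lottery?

$120,700.50

EV(A) = 0.25 × 102000 + 0.5 × 174000 + 0.25 × 13000 = 25500 + 87000 + 3250 = 115750
EV(B) = 0.09 × 170000 + 0.71 × 148000 + 0.16 × 125000 + 0.04 × 132000 = 15300 + 105080 + 20000 + 5280 = 145660
Branch C: 87000 (certain)
Overall = 0.05 × 115750 + 0.55 × 145660 + 0.4 × 87000 = 5787.5 + 80113 + 34800 = 120700.5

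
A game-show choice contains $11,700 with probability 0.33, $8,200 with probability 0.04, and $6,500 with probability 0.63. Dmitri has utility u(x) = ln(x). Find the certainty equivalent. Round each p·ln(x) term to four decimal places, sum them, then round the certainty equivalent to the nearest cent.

E[u] = 0.33·ln(11700) + 0.04·ln(8200) + 0.63·ln(6500) = 3.0912 + 0.3605 + 5.5311 = 8.9828
CE = e^8.9828 ≈ 7964.90

$7,964.90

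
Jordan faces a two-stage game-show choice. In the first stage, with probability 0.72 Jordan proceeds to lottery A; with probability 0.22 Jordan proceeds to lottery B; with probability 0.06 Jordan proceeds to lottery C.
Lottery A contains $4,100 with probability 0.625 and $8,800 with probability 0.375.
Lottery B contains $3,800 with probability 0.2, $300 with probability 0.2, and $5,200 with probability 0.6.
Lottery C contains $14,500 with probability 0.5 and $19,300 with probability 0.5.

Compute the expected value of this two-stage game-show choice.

EV(A) = 0.625 × 4100 + 0.375 × 8800 = 2562.5 + 3300 = 5862.5
EV(B) = 0.2 × 3800 + 0.2 × 300 + 0.6 × 5200 = 760 + 60 + 3120 = 3940
EV(C) = 0.5 × 14500 + 0.5 × 19300 = 7250 + 9650 = 16900
Overall = 0.72 × 5862.5 + 0.22 × 3940 + 0.06 × 16900 = 4221 + 866.8 + 1014 = 6101.8

$6,101.80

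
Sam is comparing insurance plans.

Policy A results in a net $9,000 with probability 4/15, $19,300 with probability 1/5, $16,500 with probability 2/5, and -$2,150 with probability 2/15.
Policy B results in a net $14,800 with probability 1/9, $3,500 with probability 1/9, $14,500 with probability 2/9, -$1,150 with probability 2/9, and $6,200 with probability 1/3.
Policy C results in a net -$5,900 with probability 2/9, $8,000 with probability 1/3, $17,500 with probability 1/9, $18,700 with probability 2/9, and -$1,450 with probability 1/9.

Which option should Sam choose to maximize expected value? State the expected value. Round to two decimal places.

Policy A = 4/15 × 9000 + 1/5 × 19300 + 2/5 × 16500 + 2/15 × (-2150) = 2400 + 3860 + 6600 − 286.6667 = 12573.3333
Policy B = 1/9 × 14800 + 1/9 × 3500 + 2/9 × 14500 + 2/9 × (-1150) + 1/3 × 6200 = 1644.4444 + 388.8889 + 3222.2222 − 255.5556 + 2066.6667 = 7066.6667
Policy C = 2/9 × (-5900) + 1/3 × 8000 + 1/9 × 17500 + 2/9 × 18700 + 1/9 × (-1450) = -1311.1111 + 2666.6667 + 1944.4444 + 4155.5556 − 161.1111 = 7294.4444

Policy A ($12,573.33)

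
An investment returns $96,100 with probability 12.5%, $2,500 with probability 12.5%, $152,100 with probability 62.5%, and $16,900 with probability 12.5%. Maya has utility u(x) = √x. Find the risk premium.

$16,475

E[u] = 0.125·√96100 + 0.125·√2500 + 0.625·√152100 + 0.125·√16900 = 0.125·310 + 0.125·50 + 0.625·390 + 0.125·130 = 305
CE = (305)² = 93025
Risk premium = EV − CE = 109500 − 93025 = 16475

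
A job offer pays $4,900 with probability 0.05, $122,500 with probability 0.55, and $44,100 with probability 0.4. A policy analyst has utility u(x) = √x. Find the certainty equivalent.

$78,400

E[u] = 0.05·√4900 + 0.55·√122500 + 0.4·√44100 = 0.05·70 + 0.55·350 + 0.4·210 = 280
CE = (280)² = 78400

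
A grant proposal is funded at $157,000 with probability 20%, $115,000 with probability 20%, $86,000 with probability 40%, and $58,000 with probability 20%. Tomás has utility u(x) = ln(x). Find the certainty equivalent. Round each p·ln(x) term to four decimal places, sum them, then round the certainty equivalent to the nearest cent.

$95,006.44

E[u] = 0.2·ln(157000) + 0.2·ln(115000) + 0.4·ln(86000) + 0.2·ln(58000) = 2.3928 + 2.3305 + 4.5448 + 2.1936 = 11.4617
CE = e^11.4617 ≈ 95006.44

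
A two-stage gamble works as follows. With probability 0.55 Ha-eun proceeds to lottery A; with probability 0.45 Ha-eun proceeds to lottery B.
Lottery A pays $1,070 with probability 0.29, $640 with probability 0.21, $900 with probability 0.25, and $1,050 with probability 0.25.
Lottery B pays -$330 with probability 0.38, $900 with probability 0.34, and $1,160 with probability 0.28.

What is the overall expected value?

EV(A) = 0.29 × 1070 + 0.21 × 640 + 0.25 × 900 + 0.25 × 1050 = 310.3 + 134.4 + 225 + 262.5 = 932.2
EV(B) = 0.38 × (-330) + 0.34 × 900 + 0.28 × 1160 = -125.4 + 306 + 324.8 = 505.4
Overall = 0.55 × 932.2 + 0.45 × 505.4 = 512.71 + 227.43 = 740.14

$740.14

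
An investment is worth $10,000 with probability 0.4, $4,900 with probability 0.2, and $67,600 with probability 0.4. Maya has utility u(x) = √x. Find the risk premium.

E[u] = 0.4·√10000 + 0.2·√4900 + 0.4·√67600 = 0.4·100 + 0.2·70 + 0.4·260 = 158
CE = (158)² = 24964
Risk premium = EV − CE = 32020 − 24964 = 7056

$7,056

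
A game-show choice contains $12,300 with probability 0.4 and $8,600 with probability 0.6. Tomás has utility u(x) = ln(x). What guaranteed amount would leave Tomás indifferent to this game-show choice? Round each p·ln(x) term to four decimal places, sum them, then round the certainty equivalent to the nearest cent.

E[u] = 0.4·ln(12300) + 0.6·ln(8600) = 3.7669 + 5.4357 = 9.2026
CE = e^9.2026 ≈ 9922.90

$9,922.90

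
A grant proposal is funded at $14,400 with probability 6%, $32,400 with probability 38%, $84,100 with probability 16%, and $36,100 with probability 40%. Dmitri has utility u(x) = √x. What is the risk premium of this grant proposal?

E[u] = 0.06·√14400 + 0.38·√32400 + 0.16·√84100 + 0.4·√36100 = 0.06·120 + 0.38·180 + 0.16·290 + 0.4·190 = 198
CE = (198)² = 39204
Risk premium = EV − CE = 41072 − 39204 = 1868

$1,868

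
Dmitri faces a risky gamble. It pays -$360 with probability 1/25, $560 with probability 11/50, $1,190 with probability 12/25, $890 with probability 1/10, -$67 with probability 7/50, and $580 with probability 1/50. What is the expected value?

EV = 1/25 × (-360) + 11/50 × 560 + 12/25 × 1190 + 1/10 × 890 + 7/50 × (-67) + 1/50 × 580 = -14.4 + 123.2 + 571.2 + 89 − 9.38 + 11.6 = 771.22

$771.22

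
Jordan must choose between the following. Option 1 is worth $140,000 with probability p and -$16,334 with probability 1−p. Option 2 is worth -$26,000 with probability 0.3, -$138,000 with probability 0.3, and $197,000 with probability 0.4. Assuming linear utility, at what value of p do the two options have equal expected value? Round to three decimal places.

p = 0.294

EV(Option 2) = 0.3 × (-26000) + 0.3 × (-138000) + 0.4 × 197000 = -7800 − 41400 + 78800 = 29600
p·140000 + (1−p)·(-16334) = 29600
156334p − 16334 = 29600
p = (29600 + 16334) / 156334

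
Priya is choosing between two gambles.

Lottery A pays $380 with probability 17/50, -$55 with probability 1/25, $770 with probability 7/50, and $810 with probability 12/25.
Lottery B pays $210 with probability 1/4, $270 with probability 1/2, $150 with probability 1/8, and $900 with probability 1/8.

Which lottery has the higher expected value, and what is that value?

Lottery A = 17/50 × 380 + 1/25 × (-55) + 7/50 × 770 + 12/25 × 810 = 129.2 − 2.2 + 107.8 + 388.8 = 623.6
Lottery B = 1/4 × 210 + 1/2 × 270 + 1/8 × 150 + 1/8 × 900 = 52.5 + 135 + 18.75 + 112.5 = 318.75

Lottery A ($623.60)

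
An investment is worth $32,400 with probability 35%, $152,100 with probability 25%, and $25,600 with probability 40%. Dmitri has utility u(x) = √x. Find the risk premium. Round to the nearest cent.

E[u] = 0.35·√32400 + 0.25·√152100 + 0.4·√25600 = 0.35·180 + 0.25·390 + 0.4·160 = 224.5
CE = (224.5)² = 50400.25
Risk premium = EV − CE = 59605 − 50400.25 = 9204.75

$9,204.75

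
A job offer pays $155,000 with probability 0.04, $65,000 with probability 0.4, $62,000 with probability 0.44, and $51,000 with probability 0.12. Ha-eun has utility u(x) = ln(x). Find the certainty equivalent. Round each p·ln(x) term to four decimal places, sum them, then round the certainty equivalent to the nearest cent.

E[u] = 0.04·ln(155000) + 0.4·ln(65000) + 0.44·ln(62000) + 0.12·ln(51000) = 0.4780 + 4.4329 + 4.8554 + 1.3007 = 11.0670
CE = e^11.0670 ≈ 64023.15

$64,023.15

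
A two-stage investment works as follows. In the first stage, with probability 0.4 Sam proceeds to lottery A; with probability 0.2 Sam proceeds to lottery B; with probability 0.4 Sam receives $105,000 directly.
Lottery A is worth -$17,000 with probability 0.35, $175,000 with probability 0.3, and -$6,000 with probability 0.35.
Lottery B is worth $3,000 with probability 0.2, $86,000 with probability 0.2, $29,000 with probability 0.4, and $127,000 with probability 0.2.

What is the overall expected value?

$70,740

EV(A) = 0.35 × (-17000) + 0.3 × 175000 + 0.35 × (-6000) = -5950 + 52500 − 2100 = 44450
EV(B) = 0.2 × 3000 + 0.2 × 86000 + 0.4 × 29000 + 0.2 × 127000 = 600 + 17200 + 11600 + 25400 = 54800
Branch C: 105000 (certain)
Overall = 0.4 × 44450 + 0.2 × 54800 + 0.4 × 105000 = 17780 + 10960 + 42000 = 70740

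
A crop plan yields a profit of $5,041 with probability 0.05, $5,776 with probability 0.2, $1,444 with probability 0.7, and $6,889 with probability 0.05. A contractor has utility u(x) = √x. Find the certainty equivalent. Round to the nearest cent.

$2,450.25

E[u] = 0.05·√5041 + 0.2·√5776 + 0.7·√1444 + 0.05·√6889 = 0.05·71 + 0.2·76 + 0.7·38 + 0.05·83 = 49.5
CE = (49.5)² = 2450.25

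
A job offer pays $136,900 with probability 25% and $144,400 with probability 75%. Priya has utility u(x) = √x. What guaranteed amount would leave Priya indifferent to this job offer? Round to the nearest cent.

$142,506.25

E[u] = 0.25·√136900 + 0.75·√144400 = 0.25·370 + 0.75·380 = 377.5
CE = (377.5)² = 142506.25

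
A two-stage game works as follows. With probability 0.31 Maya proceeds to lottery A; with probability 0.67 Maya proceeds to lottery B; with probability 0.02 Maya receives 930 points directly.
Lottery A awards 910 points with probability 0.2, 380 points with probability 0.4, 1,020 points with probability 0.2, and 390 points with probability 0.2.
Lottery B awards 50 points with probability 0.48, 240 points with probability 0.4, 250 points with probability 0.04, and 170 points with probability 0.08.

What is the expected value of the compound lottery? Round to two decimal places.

EV(A) = 0.2 × 910 + 0.4 × 380 + 0.2 × 1020 + 0.2 × 390 = 182 + 152 + 204 + 78 = 616
EV(B) = 0.48 × 50 + 0.4 × 240 + 0.04 × 250 + 0.08 × 170 = 24 + 96 + 10 + 13.6 = 143.6
Branch C: 930 (certain)
Overall = 0.31 × 616 + 0.67 × 143.6 + 0.02 × 930 = 190.96 + 96.212 + 18.6 = 305.772

305.77 points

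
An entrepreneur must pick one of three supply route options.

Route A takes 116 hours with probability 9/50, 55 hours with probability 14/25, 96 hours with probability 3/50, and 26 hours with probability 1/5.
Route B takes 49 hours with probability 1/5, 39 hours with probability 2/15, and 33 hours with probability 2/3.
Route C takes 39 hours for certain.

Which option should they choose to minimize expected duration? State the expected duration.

Route B (37 hours)

Route A = 9/50 × 116 + 14/25 × 55 + 3/50 × 96 + 1/5 × 26 = 20.88 + 30.8 + 5.76 + 5.2 = 62.64
Route B = 1/5 × 49 + 2/15 × 39 + 2/3 × 33 = 9.8 + 5.2 + 22 = 37
Route C: 39 (certain)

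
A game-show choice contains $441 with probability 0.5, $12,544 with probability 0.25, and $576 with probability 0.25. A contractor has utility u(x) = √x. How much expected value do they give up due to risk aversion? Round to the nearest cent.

E[u] = 0.5·√441 + 0.25·√12544 + 0.25·√576 = 0.5·21 + 0.25·112 + 0.25·24 = 44.5
CE = (44.5)² = 1980.25
Risk premium = EV − CE = 3500.5 − 1980.25 = 1520.25

$1,520.25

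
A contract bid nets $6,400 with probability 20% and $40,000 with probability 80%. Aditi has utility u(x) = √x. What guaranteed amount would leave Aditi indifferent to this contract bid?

$30,976

E[u] = 0.2·√6400 + 0.8·√40000 = 0.2·80 + 0.8·200 = 176
CE = (176)² = 30976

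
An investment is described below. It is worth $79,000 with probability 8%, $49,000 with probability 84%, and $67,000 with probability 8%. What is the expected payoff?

$52,840

EV = 0.08 × 79000 + 0.84 × 49000 + 0.08 × 67000 = 6320 + 41160 + 5360 = 52840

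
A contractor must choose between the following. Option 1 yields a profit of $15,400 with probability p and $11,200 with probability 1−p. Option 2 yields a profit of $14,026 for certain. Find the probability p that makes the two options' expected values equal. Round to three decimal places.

p = 0.673

p·15400 + (1−p)·11200 = 14026
4200p + 11200 = 14026
p = (14026 − 11200) / 4200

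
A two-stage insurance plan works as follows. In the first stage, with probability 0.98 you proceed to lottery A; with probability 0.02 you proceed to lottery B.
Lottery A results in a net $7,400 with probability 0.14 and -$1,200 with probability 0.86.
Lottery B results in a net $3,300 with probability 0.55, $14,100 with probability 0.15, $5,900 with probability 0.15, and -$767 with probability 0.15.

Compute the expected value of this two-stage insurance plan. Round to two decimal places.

$97.92

EV(A) = 0.14 × 7400 + 0.86 × (-1200) = 1036 − 1032 = 4
EV(B) = 0.55 × 3300 + 0.15 × 14100 + 0.15 × 5900 + 0.15 × (-767) = 1815 + 2115 + 885 − 115.05 = 4699.95
Overall = 0.98 × 4 + 0.02 × 4699.95 = 3.92 + 93.999 = 97.919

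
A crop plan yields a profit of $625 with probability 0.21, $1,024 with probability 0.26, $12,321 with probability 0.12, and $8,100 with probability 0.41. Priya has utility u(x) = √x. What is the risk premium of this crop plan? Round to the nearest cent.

E[u] = 0.21·√625 + 0.26·√1024 + 0.12·√12321 + 0.41·√8100 = 0.21·25 + 0.26·32 + 0.12·111 + 0.41·90 = 63.79
CE = (63.79)² = 4069.1641
Risk premium = EV − CE = 5197.01 − 4069.1641 = 1127.8459

$1,127.85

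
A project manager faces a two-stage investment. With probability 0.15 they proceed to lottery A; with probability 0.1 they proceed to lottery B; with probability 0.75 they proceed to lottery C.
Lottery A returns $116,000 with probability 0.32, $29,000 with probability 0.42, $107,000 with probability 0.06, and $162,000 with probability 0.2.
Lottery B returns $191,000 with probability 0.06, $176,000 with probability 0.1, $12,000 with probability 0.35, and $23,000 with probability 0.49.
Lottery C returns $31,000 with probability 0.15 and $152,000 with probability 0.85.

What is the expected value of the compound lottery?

EV(A) = 0.32 × 116000 + 0.42 × 29000 + 0.06 × 107000 + 0.2 × 162000 = 37120 + 12180 + 6420 + 32400 = 88120
EV(B) = 0.06 × 191000 + 0.1 × 176000 + 0.35 × 12000 + 0.49 × 23000 = 11460 + 17600 + 4200 + 11270 = 44530
EV(C) = 0.15 × 31000 + 0.85 × 152000 = 4650 + 129200 = 133850
Overall = 0.15 × 88120 + 0.1 × 44530 + 0.75 × 133850 = 13218 + 4453 + 100387.5 = 118058.5

$118,058.50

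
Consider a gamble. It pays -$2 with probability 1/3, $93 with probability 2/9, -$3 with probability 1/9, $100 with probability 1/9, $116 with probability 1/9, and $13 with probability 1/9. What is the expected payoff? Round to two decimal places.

$45.11

EV = 1/3 × (-2) + 2/9 × 93 + 1/9 × (-3) + 1/9 × 100 + 1/9 × 116 + 1/9 × 13 = -0.6667 + 20.6667 − 0.3333 + 11.1111 + 12.8889 + 1.4444 = 45.1111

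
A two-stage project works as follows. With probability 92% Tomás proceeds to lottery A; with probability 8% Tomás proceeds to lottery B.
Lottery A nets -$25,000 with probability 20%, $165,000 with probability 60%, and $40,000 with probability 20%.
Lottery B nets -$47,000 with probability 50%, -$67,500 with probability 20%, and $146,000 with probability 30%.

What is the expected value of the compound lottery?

EV(A) = 0.2 × (-25000) + 0.6 × 165000 + 0.2 × 40000 = -5000 + 99000 + 8000 = 102000
EV(B) = 0.5 × (-47000) + 0.2 × (-67500) + 0.3 × 146000 = -23500 − 13500 + 43800 = 6800
Overall = 0.92 × 102000 + 0.08 × 6800 = 93840 + 544 = 94384

$94,384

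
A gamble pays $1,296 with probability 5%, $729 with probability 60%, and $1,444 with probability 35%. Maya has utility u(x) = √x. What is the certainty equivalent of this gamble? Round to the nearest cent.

$979.69

E[u] = 0.05·√1296 + 0.6·√729 + 0.35·√1444 = 0.05·36 + 0.6·27 + 0.35·38 = 31.3
CE = (31.3)² = 979.69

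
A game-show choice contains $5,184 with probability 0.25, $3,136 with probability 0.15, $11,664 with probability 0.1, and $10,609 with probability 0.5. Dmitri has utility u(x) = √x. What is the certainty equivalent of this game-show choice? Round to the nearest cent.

E[u] = 0.25·√5184 + 0.15·√3136 + 0.1·√11664 + 0.5·√10609 = 0.25·72 + 0.15·56 + 0.1·108 + 0.5·103 = 88.7
CE = (88.7)² = 7867.69

$7,867.69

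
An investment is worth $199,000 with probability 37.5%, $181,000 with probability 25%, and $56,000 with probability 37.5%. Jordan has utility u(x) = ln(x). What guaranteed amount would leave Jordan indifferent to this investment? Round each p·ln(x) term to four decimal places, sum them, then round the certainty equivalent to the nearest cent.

$120,801.02

E[u] = 0.375·ln(199000) + 0.25·ln(181000) + 0.375·ln(56000) = 4.5754 + 3.0266 + 4.0999 = 11.7019
CE = e^11.7019 ≈ 120801.02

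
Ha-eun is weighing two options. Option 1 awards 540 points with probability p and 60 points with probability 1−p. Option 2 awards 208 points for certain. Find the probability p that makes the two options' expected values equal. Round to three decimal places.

p·540 + (1−p)·60 = 208
480p + 60 = 208
p = (208 − 60) / 480

p = 0.308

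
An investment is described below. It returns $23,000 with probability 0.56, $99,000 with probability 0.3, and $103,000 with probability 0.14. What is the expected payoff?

$57,000

EV = 0.56 × 23000 + 0.3 × 99000 + 0.14 × 103000 = 12880 + 29700 + 14420 = 57000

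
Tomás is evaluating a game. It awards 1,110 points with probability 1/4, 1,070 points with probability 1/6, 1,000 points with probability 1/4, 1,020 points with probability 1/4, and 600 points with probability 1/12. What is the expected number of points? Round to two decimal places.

1010.83 points

EV = 1/4 × 1110 + 1/6 × 1070 + 1/4 × 1000 + 1/4 × 1020 + 1/12 × 600 = 277.5 + 178.3333 + 250 + 255 + 50 = 1010.8333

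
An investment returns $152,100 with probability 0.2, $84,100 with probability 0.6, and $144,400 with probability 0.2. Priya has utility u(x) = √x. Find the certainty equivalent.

$107,584

E[u] = 0.2·√152100 + 0.6·√84100 + 0.2·√144400 = 0.2·390 + 0.6·290 + 0.2·380 = 328
CE = (328)² = 107584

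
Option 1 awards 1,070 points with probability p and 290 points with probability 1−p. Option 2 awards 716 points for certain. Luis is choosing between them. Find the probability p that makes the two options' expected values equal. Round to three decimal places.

p = 0.546

p·1070 + (1−p)·290 = 716
780p + 290 = 716
p = (716 − 290) / 780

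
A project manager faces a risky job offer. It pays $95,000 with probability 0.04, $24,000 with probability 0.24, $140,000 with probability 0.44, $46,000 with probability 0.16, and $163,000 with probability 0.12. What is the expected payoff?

EV = 0.04 × 95000 + 0.24 × 24000 + 0.44 × 140000 + 0.16 × 46000 + 0.12 × 163000 = 3800 + 5760 + 61600 + 7360 + 19560 = 98080

$98,080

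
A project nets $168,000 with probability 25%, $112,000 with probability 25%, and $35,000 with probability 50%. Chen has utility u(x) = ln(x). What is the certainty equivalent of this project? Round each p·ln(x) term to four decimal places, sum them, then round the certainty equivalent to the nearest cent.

$69,293.06

E[u] = 0.25·ln(168000) + 0.25·ln(112000) + 0.5·ln(35000) = 3.0079 + 2.9066 + 5.2316 = 11.1461
CE = e^11.1461 ≈ 69293.06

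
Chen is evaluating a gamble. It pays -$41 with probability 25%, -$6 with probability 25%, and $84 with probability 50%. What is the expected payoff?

EV = 0.25 × (-41) + 0.25 × (-6) + 0.5 × 84 = -10.25 − 1.5 + 42 = 30.25

$30.25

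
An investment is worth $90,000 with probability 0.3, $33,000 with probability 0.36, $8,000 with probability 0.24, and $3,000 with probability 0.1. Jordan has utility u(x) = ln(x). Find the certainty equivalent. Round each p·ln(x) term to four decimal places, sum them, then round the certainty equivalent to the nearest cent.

$24,966.74

E[u] = 0.3·ln(90000) + 0.36·ln(33000) + 0.24·ln(8000) + 0.1·ln(3000) = 3.4223 + 3.7455 + 2.1569 + 0.8006 = 10.1253
CE = e^10.1253 ≈ 24966.74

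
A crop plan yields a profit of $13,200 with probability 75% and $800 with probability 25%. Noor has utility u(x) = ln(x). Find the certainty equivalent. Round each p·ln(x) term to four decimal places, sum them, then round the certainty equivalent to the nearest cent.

$6,549.87

E[u] = 0.75·ln(13200) + 0.25·ln(800) = 7.1160 + 1.6712 = 8.7872
CE = e^8.7872 ≈ 6549.87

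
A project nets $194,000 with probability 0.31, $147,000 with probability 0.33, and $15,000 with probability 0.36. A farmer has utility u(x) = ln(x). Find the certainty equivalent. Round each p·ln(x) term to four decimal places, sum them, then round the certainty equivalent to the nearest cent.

E[u] = 0.31·ln(194000) + 0.33·ln(147000) + 0.36·ln(15000) = 3.7744 + 3.9264 + 3.4617 = 11.1625
CE = e^11.1625 ≈ 70438.83

$70,438.83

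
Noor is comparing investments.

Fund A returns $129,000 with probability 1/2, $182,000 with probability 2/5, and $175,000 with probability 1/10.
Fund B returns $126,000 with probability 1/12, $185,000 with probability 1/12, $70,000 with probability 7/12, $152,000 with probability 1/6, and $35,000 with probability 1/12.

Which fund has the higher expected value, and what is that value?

Fund A ($154,800)

Fund A = 1/2 × 129000 + 2/5 × 182000 + 1/10 × 175000 = 64500 + 72800 + 17500 = 154800
Fund B = 1/12 × 126000 + 1/12 × 185000 + 7/12 × 70000 + 1/6 × 152000 + 1/12 × 35000 = 10500 + 15416.6667 + 40833.3333 + 25333.3333 + 2916.6667 = 95000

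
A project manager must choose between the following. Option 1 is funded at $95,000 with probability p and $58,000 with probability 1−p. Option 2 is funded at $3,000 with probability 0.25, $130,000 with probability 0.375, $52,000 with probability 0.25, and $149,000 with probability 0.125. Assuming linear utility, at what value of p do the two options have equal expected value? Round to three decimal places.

p = 0.625

EV(Option 2) = 0.25 × 3000 + 0.375 × 130000 + 0.25 × 52000 + 0.125 × 149000 = 750 + 48750 + 13000 + 18625 = 81125
p·95000 + (1−p)·58000 = 81125
37000p + 58000 = 81125
p = (81125 − 58000) / 37000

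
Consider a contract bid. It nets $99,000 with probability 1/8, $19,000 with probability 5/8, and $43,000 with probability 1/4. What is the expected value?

$35,000

EV = 1/8 × 99000 + 5/8 × 19000 + 1/4 × 43000 = 12375 + 11875 + 10750 = 35000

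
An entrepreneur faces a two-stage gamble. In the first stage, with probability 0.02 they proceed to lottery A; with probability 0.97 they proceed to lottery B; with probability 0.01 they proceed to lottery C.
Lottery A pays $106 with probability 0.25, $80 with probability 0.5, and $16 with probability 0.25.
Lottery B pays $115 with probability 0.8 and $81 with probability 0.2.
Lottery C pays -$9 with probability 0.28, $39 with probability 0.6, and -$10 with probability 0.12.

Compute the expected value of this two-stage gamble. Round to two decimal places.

EV(A) = 0.25 × 106 + 0.5 × 80 + 0.25 × 16 = 26.5 + 40 + 4 = 70.5
EV(B) = 0.8 × 115 + 0.2 × 81 = 92 + 16.2 = 108.2
EV(C) = 0.28 × (-9) + 0.6 × 39 + 0.12 × (-10) = -2.52 + 23.4 − 1.2 = 19.68
Overall = 0.02 × 70.5 + 0.97 × 108.2 + 0.01 × 19.68 = 1.41 + 104.954 + 0.1968 = 106.5608

$106.56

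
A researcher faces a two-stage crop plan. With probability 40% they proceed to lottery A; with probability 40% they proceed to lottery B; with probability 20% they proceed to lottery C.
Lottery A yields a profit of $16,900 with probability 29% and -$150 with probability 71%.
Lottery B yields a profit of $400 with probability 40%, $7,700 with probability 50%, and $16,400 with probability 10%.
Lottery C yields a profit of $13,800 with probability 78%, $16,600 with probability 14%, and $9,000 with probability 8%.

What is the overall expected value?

$6,939.40

EV(A) = 0.29 × 16900 + 0.71 × (-150) = 4901 − 106.5 = 4794.5
EV(B) = 0.4 × 400 + 0.5 × 7700 + 0.1 × 16400 = 160 + 3850 + 1640 = 5650
EV(C) = 0.78 × 13800 + 0.14 × 16600 + 0.08 × 9000 = 10764 + 2324 + 720 = 13808
Overall = 0.4 × 4794.5 + 0.4 × 5650 + 0.2 × 13808 = 1917.8 + 2260 + 2761.6 = 6939.4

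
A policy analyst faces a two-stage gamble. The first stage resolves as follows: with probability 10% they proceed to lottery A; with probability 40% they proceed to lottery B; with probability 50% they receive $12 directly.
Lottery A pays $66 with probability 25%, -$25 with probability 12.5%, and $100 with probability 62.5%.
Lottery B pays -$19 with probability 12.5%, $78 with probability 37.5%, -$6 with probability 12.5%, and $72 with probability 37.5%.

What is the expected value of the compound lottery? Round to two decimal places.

$34.84

EV(A) = 0.25 × 66 + 0.125 × (-25) + 0.625 × 100 = 16.5 − 3.125 + 62.5 = 75.875
EV(B) = 0.125 × (-19) + 0.375 × 78 + 0.125 × (-6) + 0.375 × 72 = -2.375 + 29.25 − 0.75 + 27 = 53.125
Branch C: 12 (certain)
Overall = 0.1 × 75.875 + 0.4 × 53.125 + 0.5 × 12 = 7.5875 + 21.25 + 6 = 34.8375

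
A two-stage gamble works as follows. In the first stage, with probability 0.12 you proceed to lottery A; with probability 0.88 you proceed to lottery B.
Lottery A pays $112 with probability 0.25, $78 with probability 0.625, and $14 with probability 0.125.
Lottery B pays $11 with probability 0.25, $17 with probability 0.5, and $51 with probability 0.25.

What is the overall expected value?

EV(A) = 0.25 × 112 + 0.625 × 78 + 0.125 × 14 = 28 + 48.75 + 1.75 = 78.5
EV(B) = 0.25 × 11 + 0.5 × 17 + 0.25 × 51 = 2.75 + 8.5 + 12.75 = 24
Overall = 0.12 × 78.5 + 0.88 × 24 = 9.42 + 21.12 = 30.54

$30.54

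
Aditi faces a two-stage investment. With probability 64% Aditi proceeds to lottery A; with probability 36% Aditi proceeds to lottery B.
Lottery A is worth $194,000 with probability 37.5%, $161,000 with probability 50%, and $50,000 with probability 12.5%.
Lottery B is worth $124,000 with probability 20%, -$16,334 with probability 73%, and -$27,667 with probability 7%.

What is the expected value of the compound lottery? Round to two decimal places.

$106,018.22

EV(A) = 0.375 × 194000 + 0.5 × 161000 + 0.125 × 50000 = 72750 + 80500 + 6250 = 159500
EV(B) = 0.2 × 124000 + 0.73 × (-16334) + 0.07 × (-27667) = 24800 − 11923.82 − 1936.69 = 10939.49
Overall = 0.64 × 159500 + 0.36 × 10939.49 = 102080 + 3938.2164 = 106018.2164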